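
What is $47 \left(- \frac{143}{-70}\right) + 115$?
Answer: $\frac{14771}{70} \approx 211.01$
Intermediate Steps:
$47 \left(- \frac{143}{-70}\right) + 115 = 47 \left(\left(-143\right) \left(- \frac{1}{70}\right)\right) + 115 = 47 \cdot \frac{143}{70} + 115 = \frac{6721}{70} + 115 = \frac{14771}{70}$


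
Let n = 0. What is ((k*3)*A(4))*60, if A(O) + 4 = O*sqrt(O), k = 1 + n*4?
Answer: 720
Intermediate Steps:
k = 1 (k = 1 + 0*4 = 1 + 0 = 1)
A(O) = -4 + O**(3/2) (A(O) = -4 + O*sqrt(O) = -4 + O**(3/2))
((k*3)*A(4))*60 = ((1*3)*(-4 + 4**(3/2)))*60 = (3*(-4 + 8))*60 = (3*4)*60 = 12*60 = 720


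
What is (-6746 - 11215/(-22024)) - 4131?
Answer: -239543833/22024 ≈ -10876.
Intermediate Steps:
(-6746 - 11215/(-22024)) - 4131 = (-6746 - 11215*(-1/22024)) - 4131 = (-6746 + 11215/22024) - 4131 = -148562689/22024 - 4131 = -239543833/22024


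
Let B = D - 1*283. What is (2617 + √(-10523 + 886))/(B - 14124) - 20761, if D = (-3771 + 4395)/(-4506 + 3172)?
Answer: -199510408880/9609781 - 667*I*√9637/9609781 ≈ -20761.0 - 0.0068137*I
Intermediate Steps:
D = -312/667 (D = 624/(-1334) = 624*(-1/1334) = -312/667 ≈ -0.46777)
B = -189073/667 (B = -312/667 - 1*283 = -312/667 - 283 = -189073/667 ≈ -283.47)
(2617 + √(-10523 + 886))/(B - 14124) - 20761 = (2617 + √(-10523 + 886))/(-189073/667 - 14124) - 20761 = (2617 + √(-9637))/(-9609781/667) - 20761 = (2617 + I*√9637)*(-667/9609781) - 20761 = (-1745539/9609781 - 667*I*√9637/9609781) - 20761 = -199510408880/9609781 - 667*I*√9637/9609781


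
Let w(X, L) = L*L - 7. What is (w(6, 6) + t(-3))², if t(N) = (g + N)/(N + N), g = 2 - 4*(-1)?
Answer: 3249/4 ≈ 812.25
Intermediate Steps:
g = 6 (g = 2 + 4 = 6)
w(X, L) = -7 + L² (w(X, L) = L² - 7 = -7 + L²)
t(N) = (6 + N)/(2*N) (t(N) = (6 + N)/(N + N) = (6 + N)/((2*N)) = (6 + N)*(1/(2*N)) = (6 + N)/(2*N))
(w(6, 6) + t(-3))² = ((-7 + 6²) + (½)*(6 - 3)/(-3))² = ((-7 + 36) + (½)*(-⅓)*3)² = (29 - ½)² = (57/2)² = 3249/4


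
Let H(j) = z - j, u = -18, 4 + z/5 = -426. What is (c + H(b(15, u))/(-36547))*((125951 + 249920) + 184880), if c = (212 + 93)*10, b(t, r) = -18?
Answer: 62507184251982/36547 ≈ 1.7103e+9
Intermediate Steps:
z = -2150 (z = -20 + 5*(-426) = -20 - 2130 = -2150)
H(j) = -2150 - j
c = 3050 (c = 305*10 = 3050)
(c + H(b(15, u))/(-36547))*((125951 + 249920) + 184880) = (3050 + (-2150 - 1*(-18))/(-36547))*((125951 + 249920) + 184880) = (3050 + (-2150 + 18)*(-1/36547))*(375871 + 184880) = (3050 - 2132*(-1/36547))*560751 = (3050 + 2132/36547)*560751 = (111470482/36547)*560751 = 62507184251982/36547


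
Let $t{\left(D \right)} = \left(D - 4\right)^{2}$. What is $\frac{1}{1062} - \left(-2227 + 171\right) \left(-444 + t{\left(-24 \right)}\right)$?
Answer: $\frac{742380481}{1062} \approx 6.9904 \cdot 10^{5}$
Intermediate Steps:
$t{\left(D \right)} = \left(-4 + D\right)^{2}$
$\frac{1}{1062} - \left(-2227 + 171\right) \left(-444 + t{\left(-24 \right)}\right) = \frac{1}{1062} - \left(-2227 + 171\right) \left(-444 + \left(-4 - 24\right)^{2}\right) = \frac{1}{1062} - - 2056 \left(-444 + \left(-28\right)^{2}\right) = \frac{1}{1062} - - 2056 \left(-444 + 784\right) = \frac{1}{1062} - \left(-2056\right) 340 = \frac{1}{1062} - -699040 = \frac{1}{1062} + 699040 = \frac{742380481}{1062}$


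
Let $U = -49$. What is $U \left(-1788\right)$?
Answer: $87612$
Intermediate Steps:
$U \left(-1788\right) = \left(-49\right) \left(-1788\right) = 87612$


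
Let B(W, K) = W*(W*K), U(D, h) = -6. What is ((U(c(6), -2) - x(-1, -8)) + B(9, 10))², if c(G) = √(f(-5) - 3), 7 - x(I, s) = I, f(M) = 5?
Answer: 633616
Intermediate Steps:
x(I, s) = 7 - I
c(G) = √2 (c(G) = √(5 - 3) = √2)
B(W, K) = K*W² (B(W, K) = W*(K*W) = K*W²)
((U(c(6), -2) - x(-1, -8)) + B(9, 10))² = ((-6 - (7 - 1*(-1))) + 10*9²)² = ((-6 - (7 + 1)) + 10*81)² = ((-6 - 1*8) + 810)² = ((-6 - 8) + 810)² = (-14 + 810)² = 796² = 633616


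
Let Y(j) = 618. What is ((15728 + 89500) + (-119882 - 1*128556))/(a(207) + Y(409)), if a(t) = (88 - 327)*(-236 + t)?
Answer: -143210/7549 ≈ -18.971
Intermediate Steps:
a(t) = 56404 - 239*t (a(t) = -239*(-236 + t) = 56404 - 239*t)
((15728 + 89500) + (-119882 - 1*128556))/(a(207) + Y(409)) = ((15728 + 89500) + (-119882 - 1*128556))/((56404 - 239*207) + 618) = (105228 + (-119882 - 128556))/((56404 - 49473) + 618) = (105228 - 248438)/(6931 + 618) = -143210/7549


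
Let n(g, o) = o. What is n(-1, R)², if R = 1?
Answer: 1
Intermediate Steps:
n(-1, R)² = 1² = 1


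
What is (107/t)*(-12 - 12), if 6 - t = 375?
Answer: 856/123 ≈ 6.9594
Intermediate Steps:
t = -369 (t = 6 - 1*375 = 6 - 375 = -369)
(107/t)*(-12 - 12) = (107/(-369))*(-12 - 12) = (107*(-1/369))*(-24) = -107/369*(-24) = 856/123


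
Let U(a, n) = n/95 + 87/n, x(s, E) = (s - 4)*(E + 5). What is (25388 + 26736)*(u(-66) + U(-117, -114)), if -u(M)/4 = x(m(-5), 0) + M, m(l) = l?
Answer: 2188869194/95 ≈ 2.3041e+7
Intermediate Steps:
x(s, E) = (-4 + s)*(5 + E)
u(M) = 180 - 4*M (u(M) = -4*((-20 - 4*0 + 5*(-5) + 0*(-5)) + M) = -4*((-20 + 0 - 25 + 0) + M) = -4*(-45 + M) = 180 - 4*M)
U(a, n) = 87/n + n/95 (U(a, n) = n*(1/95) + 87/n = n/95 + 87/n = 87/n + n/95)
(25388 + 26736)*(u(-66) + U(-117, -114)) = (25388 + 26736)*((180 - 4*(-66)) + (87/(-114) + (1/95)*(-114))) = 52124*((180 + 264) + (87*(-1/114) - 6/5)) = 52124*(444 + (-29/38 - 6/5)) = 52124*(444 - 373/190) = 52124*(83987/190) = 2188869194/95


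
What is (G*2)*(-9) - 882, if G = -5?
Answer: -792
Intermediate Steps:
(G*2)*(-9) - 882 = -5*2*(-9) - 882 = -10*(-9) - 882 = 90 - 882 = -792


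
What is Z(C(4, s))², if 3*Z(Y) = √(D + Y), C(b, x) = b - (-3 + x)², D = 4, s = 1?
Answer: 4/9 ≈ 0.44444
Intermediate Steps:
Z(Y) = √(4 + Y)/3
Z(C(4, s))² = (√(4 + (4 - (-3 + 1)²))/3)² = (√(4 + (4 - 1*(-2)²))/3)² = (√(4 + (4 - 1*4))/3)² = (√(4 + (4 - 4))/3)² = (√(4 + 0)/3)² = (√4/3)² = ((⅓)*2)² = (⅔)² = 4/9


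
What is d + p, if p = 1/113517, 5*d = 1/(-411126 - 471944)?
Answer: 4301833/501217285950 ≈ 8.5828e-6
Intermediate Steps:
d = -1/4415350 (d = 1/(5*(-411126 - 471944)) = (⅕)/(-883070) = (⅕)*(-1/883070) = -1/4415350 ≈ -2.2648e-7)
p = 1/113517 ≈ 8.8092e-6
d + p = -1/4415350 + 1/113517 = 4301833/501217285950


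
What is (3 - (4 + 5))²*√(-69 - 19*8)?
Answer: 36*I*√221 ≈ 535.18*I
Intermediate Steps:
(3 - (4 + 5))²*√(-69 - 19*8) = (3 - 1*9)²*√(-69 - 152) = (3 - 9)²*√(-221) = (-6)²*(I*√221) = 36*(I*√221) = 36*I*√221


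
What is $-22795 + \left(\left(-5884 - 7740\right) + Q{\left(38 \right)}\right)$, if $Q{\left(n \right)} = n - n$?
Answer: $-36419$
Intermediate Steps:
$Q{\left(n \right)} = 0$
$-22795 + \left(\left(-5884 - 7740\right) + Q{\left(38 \right)}\right) = -22795 + \left(\left(-5884 - 7740\right) + 0\right) = -22795 + \left(-13624 + 0\right) = -22795 - 13624 = -36419$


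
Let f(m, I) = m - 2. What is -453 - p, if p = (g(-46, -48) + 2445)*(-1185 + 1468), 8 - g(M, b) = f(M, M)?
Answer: -708236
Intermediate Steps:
f(m, I) = -2 + m
g(M, b) = 10 - M (g(M, b) = 8 - (-2 + M) = 8 + (2 - M) = 10 - M)
p = 707783 (p = ((10 - 1*(-46)) + 2445)*(-1185 + 1468) = ((10 + 46) + 2445)*283 = (56 + 2445)*283 = 2501*283 = 707783)
-453 - p = -453 - 1*707783 = -453 - 707783 = -708236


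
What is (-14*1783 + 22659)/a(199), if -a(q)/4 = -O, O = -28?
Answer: 329/16 ≈ 20.563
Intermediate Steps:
a(q) = -112 (a(q) = -(-4)*(-28) = -4*28 = -112)
(-14*1783 + 22659)/a(199) = (-14*1783 + 22659)/(-112) = (-24962 + 22659)*(-1/112) = -2303*(-1/112) = 329/16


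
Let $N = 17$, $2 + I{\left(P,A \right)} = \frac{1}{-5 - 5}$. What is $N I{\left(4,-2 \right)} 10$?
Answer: $-357$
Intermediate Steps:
$I{\left(P,A \right)} = - \frac{21}{10}$ ($I{\left(P,A \right)} = -2 + \frac{1}{-5 - 5} = -2 + \frac{1}{-10} = -2 - \frac{1}{10} = - \frac{21}{10}$)
$N I{\left(4,-2 \right)} 10 = 17 \left(- \frac{21}{10}\right) 10 = \left(- \frac{357}{10}\right) 10 = -357$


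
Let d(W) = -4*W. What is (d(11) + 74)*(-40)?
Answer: -1200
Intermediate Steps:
(d(11) + 74)*(-40) = (-4*11 + 74)*(-40) = (-44 + 74)*(-40) = 30*(-40) = -1200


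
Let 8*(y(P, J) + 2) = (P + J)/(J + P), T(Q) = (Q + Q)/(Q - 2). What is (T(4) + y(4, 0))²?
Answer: 289/64 ≈ 4.5156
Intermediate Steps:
T(Q) = 2*Q/(-2 + Q) (T(Q) = (2*Q)/(-2 + Q) = 2*Q/(-2 + Q))
y(P, J) = -15/8 (y(P, J) = -2 + ((P + J)/(J + P))/8 = -2 + ((J + P)/(J + P))/8 = -2 + (⅛)*1 = -2 + ⅛ = -15/8)
(T(4) + y(4, 0))² = (2*4/(-2 + 4) - 15/8)² = (2*4/2 - 15/8)² = (2*4*(½) - 15/8)² = (4 - 15/8)² = (17/8)² = 289/64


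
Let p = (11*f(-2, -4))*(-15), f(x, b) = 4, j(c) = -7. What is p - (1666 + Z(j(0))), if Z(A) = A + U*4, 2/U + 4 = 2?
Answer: -2315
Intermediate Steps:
U = -1 (U = 2/(-4 + 2) = 2/(-2) = 2*(-1/2) = -1)
Z(A) = -4 + A (Z(A) = A - 1*4 = A - 4 = -4 + A)
p = -660 (p = (11*4)*(-15) = 44*(-15) = -660)
p - (1666 + Z(j(0))) = -660 - (1666 + (-4 - 7)) = -660 - (1666 - 11) = -660 - 1*1655 = -660 - 1655 = -2315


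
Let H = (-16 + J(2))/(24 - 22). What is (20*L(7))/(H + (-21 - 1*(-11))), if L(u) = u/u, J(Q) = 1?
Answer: -8/7 ≈ -1.1429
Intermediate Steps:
H = -15/2 (H = (-16 + 1)/(24 - 22) = -15/2 ≈ -7.5000)
L(u) = 1
(20*L(7))/(H + (-21 - 1*(-11))) = (20*1)/(-15/2 + (-21 - 1*(-11))) = 20/(-15/2 + (-21 + 11)) = 20/(-15/2 - 10) = 20/(-35/2) = 20*(-2/35) = -8/7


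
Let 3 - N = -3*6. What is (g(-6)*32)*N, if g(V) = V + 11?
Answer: 3360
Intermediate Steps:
g(V) = 11 + V
N = 21 (N = 3 - (-3)*6 = 3 - 1*(-18) = 3 + 18 = 21)
(g(-6)*32)*N = ((11 - 6)*32)*21 = (5*32)*21 = 160*21 = 3360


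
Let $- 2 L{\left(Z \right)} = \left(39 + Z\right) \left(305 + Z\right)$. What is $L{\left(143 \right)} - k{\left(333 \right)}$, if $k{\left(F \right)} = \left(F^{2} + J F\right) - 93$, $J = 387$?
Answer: $-280435$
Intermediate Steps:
$L{\left(Z \right)} = - \frac{\left(39 + Z\right) \left(305 + Z\right)}{2}$
$k{\left(F \right)} = -93 + F^{2} + 387 F$ ($k{\left(F \right)} = \left(F^{2} + 387 F\right) - 93 = -93 + F^{2} + 387 F$)
$L{\left(143 \right)} - k{\left(333 \right)} = \left(- \frac{11895}{2} - 24596 - \frac{143^{2}}{2}\right) - \left(-93 + 333^{2} + 387 \cdot 333\right) = \left(- \frac{11895}{2} - 24596 - \frac{20449}{2}\right) - \left(-93 + 110889 + 128871\right) = \left(- \frac{11895}{2} - 24596 - \frac{20449}{2}\right) - 239667 = -40768 - 239667 = -280435$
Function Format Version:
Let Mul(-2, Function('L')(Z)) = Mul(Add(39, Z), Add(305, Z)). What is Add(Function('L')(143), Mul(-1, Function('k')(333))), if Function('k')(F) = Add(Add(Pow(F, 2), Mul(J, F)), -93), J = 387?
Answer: -280435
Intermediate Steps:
Function('L')(Z) = Mul(Rational(-1, 2), Add(39, Z), Add(305, Z)) (Function('L')(Z) = Mul(Rational(-1, 2), Mul(Add(39, Z), Add(305, Z))) = Mul(Rational(-1, 2), Add(39, Z), Add(305, Z)))
Function('k')(F) = Add(-93, Pow(F, 2), Mul(387, F)) (Function('k')(F) = Add(Add(Pow(F, 2), Mul(387, F)), -93) = Add(-93, Pow(F, 2), Mul(387, F)))
Add(Function('L')(143), Mul(-1, Function('k')(333))) = Add(Add(Rational(-11895, 2), Mul(-172, 143), Mul(Rational(-1, 2), Pow(143, 2))), Mul(-1, Add(-93, Pow(333, 2), Mul(387, 333)))) = Add(Add(Rational(-11895, 2), -24596, Mul(Rational(-1, 2), 20449)), Mul(-1, Add(-93, 110889, 128871))) = Add(Add(Rational(-11895, 2), -24596, Rational(-20449, 2)), Mul(-1, 239667)) = Add(-40768, -239667) = -280435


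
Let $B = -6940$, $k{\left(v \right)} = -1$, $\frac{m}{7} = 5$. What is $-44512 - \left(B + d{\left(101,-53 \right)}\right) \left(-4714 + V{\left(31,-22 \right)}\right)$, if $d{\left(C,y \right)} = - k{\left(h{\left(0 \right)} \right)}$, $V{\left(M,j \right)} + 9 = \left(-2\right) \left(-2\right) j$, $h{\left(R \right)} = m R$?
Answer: $-33428041$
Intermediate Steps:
$m = 35$ ($m = 7 \cdot 5 = 35$)
$h{\left(R \right)} = 35 R$
$V{\left(M,j \right)} = -9 + 4 j$ ($V{\left(M,j \right)} = -9 + \left(-2\right) \left(-2\right) j = -9 + 4 j$)
$d{\left(C,y \right)} = 1$ ($d{\left(C,y \right)} = \left(-1\right) \left(-1\right) = 1$)
$-44512 - \left(B + d{\left(101,-53 \right)}\right) \left(-4714 + V{\left(31,-22 \right)}\right) = -44512 - \left(-6940 + 1\right) \left(-4714 + \left(-9 + 4 \left(-22\right)\right)\right) = -44512 - - 6939 \left(-4714 - 97\right) = -44512 - \left(-6939\right) \left(-4811\right) = -44512 - 33383529 = -33428041$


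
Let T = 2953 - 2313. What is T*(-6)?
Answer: -3840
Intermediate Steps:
T = 640
T*(-6) = 640*(-6) = -3840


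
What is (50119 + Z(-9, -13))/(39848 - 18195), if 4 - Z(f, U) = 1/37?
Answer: 1854550/801161 ≈ 2.3148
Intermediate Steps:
Z(f, U) = 147/37 (Z(f, U) = 4 - 1/37 = 147/37)
(50119 + Z(-9, -13))/(39848 - 18195) = (50119 + 147/37)/(39848 - 18195) = (1854550/37)/21653 = (1854550/37)*(1/21653) = 1854550/801161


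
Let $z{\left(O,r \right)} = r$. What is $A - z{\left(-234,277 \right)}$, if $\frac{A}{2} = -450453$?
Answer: $-901183$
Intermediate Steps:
$A = -900906$ ($A = 2 \left(-450453\right) = -900906$)
$A - z{\left(-234,277 \right)} = -900906 - 277 = -901183$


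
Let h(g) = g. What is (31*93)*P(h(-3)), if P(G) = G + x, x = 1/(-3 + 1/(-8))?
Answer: -239289/25 ≈ -9571.6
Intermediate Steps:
x = -8/25 (x = 1/(-3 - 1/8) = 1/(-25/8) = -8/25 ≈ -0.32000)
P(G) = -8/25 + G (P(G) = G - 8/25 = -8/25 + G)
(31*93)*P(h(-3)) = (31*93)*(-8/25 - 3) = 2883*(-83/25) = -239289/25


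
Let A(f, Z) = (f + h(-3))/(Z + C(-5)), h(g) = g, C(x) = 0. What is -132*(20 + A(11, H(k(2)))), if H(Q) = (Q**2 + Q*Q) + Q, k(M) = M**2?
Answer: -8008/3 ≈ -2669.3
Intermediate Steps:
H(Q) = Q + 2*Q**2 (H(Q) = (Q**2 + Q**2) + Q = 2*Q**2 + Q = Q + 2*Q**2)
A(f, Z) = (-3 + f)/Z (A(f, Z) = (f - 3)/(Z + 0) = (-3 + f)/Z)
-132*(20 + A(11, H(k(2)))) = -132*(20 + (-3 + 11)/((2**2*(1 + 2*2**2)))) = -132*(20 + 8/(4*(1 + 2*4))) = -132*(20 + 8/(4*(1 + 8))) = -132*(20 + 8/(4*9)) = -132*(20 + 8/36) = -132*(20 + (1/36)*8) = -132*(20 + 2/9) = -132*182/9 = -8008/3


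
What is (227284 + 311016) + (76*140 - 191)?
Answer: 548749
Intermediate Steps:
(227284 + 311016) + (76*140 - 191) = 538300 + (10640 - 191) = 538300 + 10449 = 548749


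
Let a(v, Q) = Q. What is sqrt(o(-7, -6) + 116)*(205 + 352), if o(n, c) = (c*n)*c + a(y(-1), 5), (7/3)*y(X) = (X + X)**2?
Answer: 557*I*sqrt(131) ≈ 6375.2*I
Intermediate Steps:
y(X) = 12*X**2/7 (y(X) = 3*(X + X)**2/7 = 3*(2*X)**2/7 = 3*(4*X**2)/7 = 12*X**2/7)
o(n, c) = 5 + n*c**2 (o(n, c) = (c*n)*c + 5 = n*c**2 + 5 = 5 + n*c**2)
sqrt(o(-7, -6) + 116)*(205 + 352) = sqrt((5 - 7*(-6)**2) + 116)*(205 + 352) = sqrt((5 - 7*36) + 116)*557 = sqrt((5 - 252) + 116)*557 = sqrt(-247 + 116)*557 = sqrt(-131)*557 = (I*sqrt(131))*557 = 557*I*sqrt(131)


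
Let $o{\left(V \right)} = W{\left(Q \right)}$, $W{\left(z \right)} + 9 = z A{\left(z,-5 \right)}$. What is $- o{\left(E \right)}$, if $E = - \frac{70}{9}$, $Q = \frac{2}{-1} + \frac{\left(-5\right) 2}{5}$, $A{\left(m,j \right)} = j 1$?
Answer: $-11$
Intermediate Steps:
$A{\left(m,j \right)} = j$
$Q = -4$ ($Q = 2 \left(-1\right) - 2 = -2 - 2 = -4$)
$E = - \frac{70}{9}$ ($E = \left(-70\right) \frac{1}{9} = - \frac{70}{9} \approx -7.7778$)
$W{\left(z \right)} = -9 - 5 z$ ($W{\left(z \right)} = -9 + z \left(-5\right) = -9 - 5 z$)
$o{\left(V \right)} = 11$ ($o{\left(V \right)} = -9 - -20 = -9 + 20 = 11$)
$- o{\left(E \right)} = \left(-1\right) 11 = -11$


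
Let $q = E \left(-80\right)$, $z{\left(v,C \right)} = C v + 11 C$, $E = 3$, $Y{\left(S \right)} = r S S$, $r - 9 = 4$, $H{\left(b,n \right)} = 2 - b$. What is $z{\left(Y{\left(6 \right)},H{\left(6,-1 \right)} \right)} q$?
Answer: $459840$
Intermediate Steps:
$r = 13$ ($r = 9 + 4 = 13$)
$Y{\left(S \right)} = 13 S^{2}$ ($Y{\left(S \right)} = 13 S S = 13 S^{2}$)
$z{\left(v,C \right)} = 11 C + C v$
$q = -240$ ($q = 3 \left(-80\right) = -240$)
$z{\left(Y{\left(6 \right)},H{\left(6,-1 \right)} \right)} q = \left(2 - 6\right) \left(11 + 13 \cdot 6^{2}\right) \left(-240\right) = \left(2 - 6\right) \left(11 + 13 \cdot 36\right) \left(-240\right) = - 4 \left(11 + 468\right) \left(-240\right) = \left(-4\right) 479 \left(-240\right) = \left(-1916\right) \left(-240\right) = 459840$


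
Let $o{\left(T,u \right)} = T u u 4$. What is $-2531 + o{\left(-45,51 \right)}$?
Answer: $-470711$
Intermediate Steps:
$o{\left(T,u \right)} = 4 T u^{2}$ ($o{\left(T,u \right)} = T u^{2} \cdot 4 = 4 T u^{2}$)
$-2531 + o{\left(-45,51 \right)} = -2531 + 4 \left(-45\right) 51^{2} = -2531 + 4 \left(-45\right) 2601 = -2531 - 468180 = -470711$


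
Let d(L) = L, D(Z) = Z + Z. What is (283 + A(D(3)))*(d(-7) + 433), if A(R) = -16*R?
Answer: 79662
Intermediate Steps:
D(Z) = 2*Z
(283 + A(D(3)))*(d(-7) + 433) = (283 - 32*3)*(-7 + 433) = (283 - 16*6)*426 = (283 - 96)*426 = 187*426 = 79662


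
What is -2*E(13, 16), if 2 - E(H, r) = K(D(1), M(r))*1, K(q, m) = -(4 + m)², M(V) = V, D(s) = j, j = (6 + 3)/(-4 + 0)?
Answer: -804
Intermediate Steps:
j = -9/4 (j = 9/(-4) = 9*(-¼) = -9/4 ≈ -2.2500)
D(s) = -9/4
E(H, r) = 2 + (4 + r)² (E(H, r) = 2 - (-(4 + r)²) = 2 - (-1)*(4 + r)² = 2 + (4 + r)²)
-2*E(13, 16) = -2*(2 + (4 + 16)²) = -2*(2 + 20²) = -2*(2 + 400) = -2*402 = -804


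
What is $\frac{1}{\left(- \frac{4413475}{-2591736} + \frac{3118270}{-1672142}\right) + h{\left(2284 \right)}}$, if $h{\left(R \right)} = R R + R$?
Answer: $\frac{2166875309256}{11308791875600657005} \approx 1.9161 \cdot 10^{-7}$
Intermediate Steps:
$h{\left(R \right)} = R + R^{2}$ ($h{\left(R \right)} = R^{2} + R = R + R^{2}$)
$\frac{1}{\left(- \frac{4413475}{-2591736} + \frac{3118270}{-1672142}\right) + h{\left(2284 \right)}} = \frac{1}{\left(- \frac{4413475}{-2591736} + \frac{3118270}{-1672142}\right) + 2284 \left(1 + 2284\right)} = \frac{1}{\left(\left(-4413475\right) \left(- \frac{1}{2591736}\right) + 3118270 \left(- \frac{1}{1672142}\right)\right) + 2284 \cdot 2285} = \frac{1}{\left(\frac{4413475}{2591736} - \frac{1559135}{836071}\right) + 5218940} = \frac{1}{- \frac{350887851635}{2166875309256} + 5218940} = \frac{1}{\frac{11308791875600657005}{2166875309256}} = \frac{2166875309256}{11308791875600657005}$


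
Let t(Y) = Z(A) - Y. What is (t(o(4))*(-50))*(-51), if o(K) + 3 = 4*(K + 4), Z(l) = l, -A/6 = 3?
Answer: -119850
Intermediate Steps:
A = -18 (A = -6*3 = -18)
o(K) = 13 + 4*K (o(K) = -3 + 4*(K + 4) = -3 + 4*(4 + K) = -3 + (16 + 4*K) = 13 + 4*K)
t(Y) = -18 - Y
(t(o(4))*(-50))*(-51) = ((-18 - (13 + 4*4))*(-50))*(-51) = ((-18 - (13 + 16))*(-50))*(-51) = ((-18 - 1*29)*(-50))*(-51) = ((-18 - 29)*(-50))*(-51) = -47*(-50)*(-51) = 2350*(-51) = -119850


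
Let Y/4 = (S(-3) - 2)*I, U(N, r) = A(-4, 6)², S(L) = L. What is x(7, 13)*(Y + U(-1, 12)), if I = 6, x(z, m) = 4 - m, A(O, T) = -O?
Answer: 936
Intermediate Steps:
U(N, r) = 16 (U(N, r) = (-1*(-4))² = 4² = 16)
Y = -120 (Y = 4*((-3 - 2)*6) = 4*(-5*6) = 4*(-30) = -120)
x(7, 13)*(Y + U(-1, 12)) = (4 - 1*13)*(-120 + 16) = (4 - 13)*(-104) = -9*(-104) = 936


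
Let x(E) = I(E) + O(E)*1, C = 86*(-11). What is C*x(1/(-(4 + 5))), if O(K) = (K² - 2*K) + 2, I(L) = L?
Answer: -162712/81 ≈ -2008.8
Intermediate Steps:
O(K) = 2 + K² - 2*K
C = -946
x(E) = 2 + E² - E (x(E) = E + (2 + E² - 2*E)*1 = E + (2 + E² - 2*E) = 2 + E² - E)
C*x(1/(-(4 + 5))) = -946*(2 + (1/(-(4 + 5)))² - 1/((-(4 + 5)))) = -946*(2 + (1/(-1*9))² - 1/((-1*9))) = -946*(2 + (1/(-9))² - 1/(-9)) = -946*(2 + (-⅑)² - 1*(-⅑)) = -946*(2 + 1/81 + ⅑) = -946*172/81 = -162712/81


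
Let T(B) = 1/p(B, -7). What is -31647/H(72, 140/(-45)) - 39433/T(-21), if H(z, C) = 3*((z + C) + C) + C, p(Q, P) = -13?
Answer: 895790669/1748 ≈ 5.1247e+5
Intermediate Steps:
T(B) = -1/13 (T(B) = 1/(-13) = -1/13)
H(z, C) = 3*z + 7*C (H(z, C) = 3*((C + z) + C) + C = 3*(z + 2*C) + C = (3*z + 6*C) + C = 3*z + 7*C)
-31647/H(72, 140/(-45)) - 39433/T(-21) = -31647/(3*72 + 7*(140/(-45))) - 39433/(-1/13) = -31647/(216 + 7*(140*(-1/45))) - 39433*(-13) = -31647/(216 + 7*(-28/9)) + 512629 = -31647/(216 - 196/9) + 512629 = -31647/1748/9 + 512629 = -31647*9/1748 + 512629 = -284823/1748 + 512629 = 895790669/1748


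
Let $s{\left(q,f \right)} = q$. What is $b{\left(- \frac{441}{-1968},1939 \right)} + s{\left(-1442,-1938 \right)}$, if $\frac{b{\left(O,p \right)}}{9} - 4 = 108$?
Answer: $-434$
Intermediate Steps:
$b{\left(O,p \right)} = 1008$ ($b{\left(O,p \right)} = 36 + 9 \cdot 108 = 36 + 972 = 1008$)
$b{\left(- \frac{441}{-1968},1939 \right)} + s{\left(-1442,-1938 \right)} = 1008 - 1442 = -434$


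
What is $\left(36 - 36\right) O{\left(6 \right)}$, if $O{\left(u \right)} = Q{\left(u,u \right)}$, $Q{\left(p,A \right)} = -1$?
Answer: $0$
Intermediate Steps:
$O{\left(u \right)} = -1$
$\left(36 - 36\right) O{\left(6 \right)} = \left(36 - 36\right) \left(-1\right) = 0 \left(-1\right) = 0$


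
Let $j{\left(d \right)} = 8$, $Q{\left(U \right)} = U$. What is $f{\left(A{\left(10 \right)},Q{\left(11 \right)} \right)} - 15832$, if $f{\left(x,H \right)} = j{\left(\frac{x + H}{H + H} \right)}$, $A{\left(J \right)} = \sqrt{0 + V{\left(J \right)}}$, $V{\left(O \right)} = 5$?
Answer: $-15824$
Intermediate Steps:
$A{\left(J \right)} = \sqrt{5}$ ($A{\left(J \right)} = \sqrt{0 + 5} = \sqrt{5}$)
$f{\left(x,H \right)} = 8$
$f{\left(A{\left(10 \right)},Q{\left(11 \right)} \right)} - 15832 = 8 - 15832 = -15824$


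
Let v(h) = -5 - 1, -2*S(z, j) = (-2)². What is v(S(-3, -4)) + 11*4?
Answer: 38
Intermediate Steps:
S(z, j) = -2 (S(z, j) = -½*(-2)² = -½*4 = -2)
v(h) = -6
v(S(-3, -4)) + 11*4 = -6 + 11*4 = -6 + 44 = 38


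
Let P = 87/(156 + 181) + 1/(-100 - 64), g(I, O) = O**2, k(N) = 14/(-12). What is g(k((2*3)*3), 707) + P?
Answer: 27625668463/55268 ≈ 4.9985e+5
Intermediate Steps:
k(N) = -7/6 (k(N) = 14*(-1/12) = -7/6)
P = 13931/55268 (P = 87/337 + 1/(-164) = (1/337)*87 - 1/164 = 87/337 - 1/164 = 13931/55268 ≈ 0.25206)
g(k((2*3)*3), 707) + P = 707**2 + 13931/55268 = 499849 + 13931/55268 = 27625668463/55268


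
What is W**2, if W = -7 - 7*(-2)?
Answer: 49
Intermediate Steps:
W = 7 (W = -7 + 14 = 7)
W**2 = 7**2 = 49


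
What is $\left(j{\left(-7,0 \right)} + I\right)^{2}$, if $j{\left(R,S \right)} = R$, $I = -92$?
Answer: $9801$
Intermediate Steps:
$\left(j{\left(-7,0 \right)} + I\right)^{2} = \left(-7 - 92\right)^{2} = \left(-99\right)^{2} = 9801$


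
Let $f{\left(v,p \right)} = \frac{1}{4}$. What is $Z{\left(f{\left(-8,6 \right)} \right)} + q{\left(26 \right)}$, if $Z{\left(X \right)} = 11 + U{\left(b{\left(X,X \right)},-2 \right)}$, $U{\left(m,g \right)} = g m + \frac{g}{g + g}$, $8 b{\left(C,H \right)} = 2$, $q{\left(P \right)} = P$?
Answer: $37$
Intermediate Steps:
$b{\left(C,H \right)} = \frac{1}{4}$ ($b{\left(C,H \right)} = \frac{1}{8} \cdot 2 = \frac{1}{4}$)
$f{\left(v,p \right)} = \frac{1}{4}$
$U{\left(m,g \right)} = \frac{1}{2} + g m$ ($U{\left(m,g \right)} = g m + \frac{g}{2 g} = g m + \frac{1}{2 g} g = g m + \frac{1}{2} = \frac{1}{2} + g m$)
$Z{\left(X \right)} = 11$ ($Z{\left(X \right)} = 11 + \left(\frac{1}{2} - \frac{1}{2}\right) = 11 + 0 = 11$)
$Z{\left(f{\left(-8,6 \right)} \right)} + q{\left(26 \right)} = 11 + 26 = 37$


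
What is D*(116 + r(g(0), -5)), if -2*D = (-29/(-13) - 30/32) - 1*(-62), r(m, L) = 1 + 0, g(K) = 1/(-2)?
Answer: -118485/32 ≈ -3702.7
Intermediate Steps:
g(K) = -½
r(m, L) = 1
D = -13165/416 (D = -((-29/(-13) - 30/32) - 1*(-62))/2 = -((-29*(-1/13) - 30*1/32) + 62)/2 = -((29/13 - 15/16) + 62)/2 = -(269/208 + 62)/2 = -½*13165/208 = -13165/416 ≈ -31.647)
D*(116 + r(g(0), -5)) = -13165*(116 + 1)/416 = -13165/416*117 = -118485/32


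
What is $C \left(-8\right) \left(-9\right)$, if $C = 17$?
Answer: $1224$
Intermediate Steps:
$C \left(-8\right) \left(-9\right) = 17 \left(-8\right) \left(-9\right) = \left(-136\right) \left(-9\right) = 1224$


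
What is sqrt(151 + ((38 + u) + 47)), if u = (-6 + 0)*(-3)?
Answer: sqrt(254) ≈ 15.937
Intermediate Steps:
u = 18 (u = -6*(-3) = 18)
sqrt(151 + ((38 + u) + 47)) = sqrt(151 + ((38 + 18) + 47)) = sqrt(151 + (56 + 47)) = sqrt(151 + 103) = sqrt(254)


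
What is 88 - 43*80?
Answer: -3352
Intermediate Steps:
88 - 43*80 = 88 - 3440 = -3352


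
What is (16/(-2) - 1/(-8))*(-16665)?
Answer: 1049895/8 ≈ 1.3124e+5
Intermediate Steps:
(16/(-2) - 1/(-8))*(-16665) = (16*(-½) - 1*(-⅛))*(-16665) = (-8 + ⅛)*(-16665) = -63/8*(-16665) = 1049895/8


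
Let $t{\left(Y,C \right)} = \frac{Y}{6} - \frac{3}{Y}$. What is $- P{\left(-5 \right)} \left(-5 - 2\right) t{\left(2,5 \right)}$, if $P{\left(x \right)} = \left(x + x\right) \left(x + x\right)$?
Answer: $- \frac{2450}{3} \approx -816.67$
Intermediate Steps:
$t{\left(Y,C \right)} = - \frac{3}{Y} + \frac{Y}{6}$ ($t{\left(Y,C \right)} = Y \frac{1}{6} - \frac{3}{Y} = \frac{Y}{6} - \frac{3}{Y} = - \frac{3}{Y} + \frac{Y}{6}$)
$P{\left(x \right)} = 4 x^{2}$ ($P{\left(x \right)} = 2 x 2 x = 4 x^{2}$)
$- P{\left(-5 \right)} \left(-5 - 2\right) t{\left(2,5 \right)} = - 4 \left(-5\right)^{2} \left(-5 - 2\right) \left(- \frac{3}{2} + \frac{1}{6} \cdot 2\right) = - 4 \cdot 25 \left(-7\right) \left(\left(-3\right) \frac{1}{2} + \frac{1}{3}\right) = - 100 \left(-7\right) \left(- \frac{3}{2} + \frac{1}{3}\right) = \left(-1\right) \left(-700\right) \left(- \frac{7}{6}\right) = 700 \left(- \frac{7}{6}\right) = - \frac{2450}{3}$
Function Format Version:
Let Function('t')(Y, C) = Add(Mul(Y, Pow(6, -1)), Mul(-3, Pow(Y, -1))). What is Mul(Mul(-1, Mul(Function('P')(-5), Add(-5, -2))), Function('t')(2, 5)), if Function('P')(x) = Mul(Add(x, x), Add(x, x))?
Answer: Rational(-2450, 3) ≈ -816.67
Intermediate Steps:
Function('t')(Y, C) = Add(Mul(-3, Pow(Y, -1)), Mul(Rational(1, 6), Y)) (Function('t')(Y, C) = Add(Mul(Y, Rational(1, 6)), Mul(-3, Pow(Y, -1))) = Add(Mul(Rational(1, 6), Y), Mul(-3, Pow(Y, -1))) = Add(Mul(-3, Pow(Y, -1)), Mul(Rational(1, 6), Y)))
Function('P')(x) = Mul(4, Pow(x, 2)) (Function('P')(x) = Mul(Mul(2, x), Mul(2, x)) = Mul(4, Pow(x, 2)))
Mul(Mul(-1, Mul(Function('P')(-5), Add(-5, -2))), Function('t')(2, 5)) = Mul(Mul(-1, Mul(Mul(4, Pow(-5, 2)), Add(-5, -2))), Add(Mul(-3, Pow(2, -1)), Mul(Rational(1, 6), 2))) = Mul(Mul(-1, Mul(Mul(4, 25), -7)), Add(Mul(-3, Rational(1, 2)), Rational(1, 3))) = Mul(Mul(-1, Mul(100, -7)), Add(Rational(-3, 2), Rational(1, 3))) = Mul(Mul(-1, -700), Rational(-7, 6)) = Mul(700, Rational(-7, 6)) = Rational(-2450, 3)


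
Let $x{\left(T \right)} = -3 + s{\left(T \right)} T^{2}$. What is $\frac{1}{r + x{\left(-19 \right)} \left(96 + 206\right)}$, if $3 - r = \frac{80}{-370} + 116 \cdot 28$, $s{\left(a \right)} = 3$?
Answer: $\frac{37}{11947863} \approx 3.0968 \cdot 10^{-6}$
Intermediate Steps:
$x{\left(T \right)} = -3 + 3 T^{2}$
$r = - \frac{120057}{37}$ ($r = 3 - \left(\frac{80}{-370} + 116 \cdot 28\right) = 3 - \left(80 \left(- \frac{1}{370}\right) + 3248\right) = 3 - \left(- \frac{8}{37} + 3248\right) = 3 - \frac{120168}{37} = - \frac{120057}{37} \approx -3244.8$)
$\frac{1}{r + x{\left(-19 \right)} \left(96 + 206\right)} = \frac{1}{- \frac{120057}{37} + \left(-3 + 3 \left(-19\right)^{2}\right) \left(96 + 206\right)} = \frac{1}{- \frac{120057}{37} + \left(-3 + 3 \cdot 361\right) 302} = \frac{1}{- \frac{120057}{37} + \left(-3 + 1083\right) 302} = \frac{1}{- \frac{120057}{37} + 1080 \cdot 302} = \frac{1}{- \frac{120057}{37} + 326160} = \frac{1}{\frac{11947863}{37}} = \frac{37}{11947863}$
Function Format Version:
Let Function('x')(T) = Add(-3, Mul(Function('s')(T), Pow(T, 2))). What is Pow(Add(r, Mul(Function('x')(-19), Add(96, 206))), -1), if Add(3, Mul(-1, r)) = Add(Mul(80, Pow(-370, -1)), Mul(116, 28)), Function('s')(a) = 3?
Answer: Rational(37, 11947863) ≈ 3.0968e-6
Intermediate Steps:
Function('x')(T) = Add(-3, Mul(3, Pow(T, 2)))
r = Rational(-120057, 37) (r = Add(3, Mul(-1, Add(Mul(80, Pow(-370, -1)), Mul(116, 28)))) = Add(3, Mul(-1, Add(Mul(80, Rational(-1, 370)), 3248))) = Add(3, Mul(-1, Add(Rational(-8, 37), 3248))) = Add(3, Mul(-1, Rational(120168, 37))) = Add(3, Rational(-120168, 37)) = Rational(-120057, 37) ≈ -3244.8)
Pow(Add(r, Mul(Function('x')(-19), Add(96, 206))), -1) = Pow(Add(Rational(-120057, 37), Mul(Add(-3, Mul(3, Pow(-19, 2))), Add(96, 206))), -1) = Pow(Add(Rational(-120057, 37), Mul(Add(-3, Mul(3, 361)), 302)), -1) = Pow(Add(Rational(-120057, 37), Mul(Add(-3, 1083), 302)), -1) = Pow(Add(Rational(-120057, 37), Mul(1080, 302)), -1) = Pow(Add(Rational(-120057, 37), 326160), -1) = Pow(Rational(11947863, 37), -1) = Rational(37, 11947863)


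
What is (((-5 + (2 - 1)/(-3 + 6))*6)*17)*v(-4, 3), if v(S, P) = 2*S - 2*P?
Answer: 6664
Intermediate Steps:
v(S, P) = -2*P + 2*S
(((-5 + (2 - 1)/(-3 + 6))*6)*17)*v(-4, 3) = (((-5 + (2 - 1)/(-3 + 6))*6)*17)*(-2*3 + 2*(-4)) = (((-5 + 1/3)*6)*17)*(-6 - 8) = (((-5 + 1*(1/3))*6)*17)*(-14) = (((-5 + 1/3)*6)*17)*(-14) = (-14/3*6*17)*(-14) = -28*17*(-14) = -476*(-14) = 6664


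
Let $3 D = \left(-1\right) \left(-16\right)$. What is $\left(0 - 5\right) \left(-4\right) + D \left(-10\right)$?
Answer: $- \frac{100}{3} \approx -33.333$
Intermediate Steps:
$D = \frac{16}{3}$ ($D = \frac{\left(-1\right) \left(-16\right)}{3} = \frac{1}{3} \cdot 16 = \frac{16}{3} \approx 5.3333$)
$\left(0 - 5\right) \left(-4\right) + D \left(-10\right) = \left(0 - 5\right) \left(-4\right) + \frac{16}{3} \left(-10\right) = \left(-5\right) \left(-4\right) - \frac{160}{3} = 20 - \frac{160}{3} = - \frac{100}{3}$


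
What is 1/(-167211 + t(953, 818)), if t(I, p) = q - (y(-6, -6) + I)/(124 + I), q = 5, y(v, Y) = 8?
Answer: -1077/180081823 ≈ -5.9806e-6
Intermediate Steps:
t(I, p) = 5 - (8 + I)/(124 + I)
1/(-167211 + t(953, 818)) = 1/(-167211 + 4*(153 + 953)/(124 + 953)) = 1/(-167211 + 4*1106/1077) = 1/(-167211 + 4*(1/1077)*1106) = 1/(-167211 + 4424/1077) = 1/(-180081823/1077) = -1077/180081823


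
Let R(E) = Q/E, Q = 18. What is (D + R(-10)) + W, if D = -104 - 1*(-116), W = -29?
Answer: -94/5 ≈ -18.800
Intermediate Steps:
R(E) = 18/E
D = 12 (D = -104 + 116 = 12)
(D + R(-10)) + W = (12 + 18/(-10)) - 29 = (12 + 18*(-⅒)) - 29 = (12 - 9/5) - 29 = 51/5 - 29 = -94/5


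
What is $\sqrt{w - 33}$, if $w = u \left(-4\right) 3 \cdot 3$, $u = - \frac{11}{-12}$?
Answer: $i \sqrt{66} \approx 8.124 i$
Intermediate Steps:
$u = \frac{11}{12}$ ($u = \left(-11\right) \left(- \frac{1}{12}\right) = \frac{11}{12} \approx 0.91667$)
$w = -33$ ($w = \frac{11 \left(-4\right) 3 \cdot 3}{12} = \frac{11 \left(\left(-12\right) 3\right)}{12} = \frac{11}{12} \left(-36\right) = -33$)
$\sqrt{w - 33} = \sqrt{-33 - 33} = \sqrt{-66} = i \sqrt{66}$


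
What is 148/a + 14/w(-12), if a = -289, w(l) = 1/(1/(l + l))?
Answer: -3799/3468 ≈ -1.0954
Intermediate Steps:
w(l) = 2*l (w(l) = 1/(1/(2*l)) = 2*l)
148/a + 14/w(-12) = 148/(-289) + 14/((2*(-12))) = 148*(-1/289) + 14/(-24) = -148/289 + 14*(-1/24) = -148/289 - 7/12 = -3799/3468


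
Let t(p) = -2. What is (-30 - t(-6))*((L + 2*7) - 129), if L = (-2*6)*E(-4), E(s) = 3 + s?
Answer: 2884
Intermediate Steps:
L = 12 (L = (-2*6)*(3 - 4) = -12*(-1) = 12)
(-30 - t(-6))*((L + 2*7) - 129) = (-30 - 1*(-2))*((12 + 2*7) - 129) = (-30 + 2)*((12 + 14) - 129) = -28*(26 - 129) = -28*(-103) = 2884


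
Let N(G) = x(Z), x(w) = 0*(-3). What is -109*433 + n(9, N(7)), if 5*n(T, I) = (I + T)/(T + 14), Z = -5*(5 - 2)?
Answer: -5427646/115 ≈ -47197.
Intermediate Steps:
Z = -15 (Z = -5*3 = -15)
x(w) = 0
N(G) = 0
n(T, I) = (I + T)/(5*(14 + T)) (n(T, I) = ((I + T)/(T + 14))/5 = ((I + T)/(14 + T))/5 = (I + T)/(5*(14 + T)))
-109*433 + n(9, N(7)) = -109*433 + (0 + 9)/(5*(14 + 9)) = -47197 + (1/5)*9/23 = -47197 + (1/5)*(1/23)*9 = -47197 + 9/115 = -5427646/115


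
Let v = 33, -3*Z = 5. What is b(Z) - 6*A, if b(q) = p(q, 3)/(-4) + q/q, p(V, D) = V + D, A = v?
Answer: -592/3 ≈ -197.33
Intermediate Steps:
Z = -5/3 (Z = -⅓*5 = -5/3 ≈ -1.6667)
A = 33
p(V, D) = D + V
b(q) = ¼ - q/4 (b(q) = (3 + q)/(-4) + q/q = (3 + q)*(-¼) + 1 = (-¾ - q/4) + 1 = ¼ - q/4)
b(Z) - 6*A = (¼ - ¼*(-5/3)) - 6*33 = (¼ + 5/12) - 198 = ⅔ - 198 = -592/3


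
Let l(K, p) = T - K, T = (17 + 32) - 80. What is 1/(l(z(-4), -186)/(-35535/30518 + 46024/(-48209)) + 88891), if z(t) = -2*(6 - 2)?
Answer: 3117667247/277166397825103 ≈ 1.1248e-5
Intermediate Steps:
T = -31 (T = 49 - 80 = -31)
z(t) = -8 (z(t) = -2*4 = -8)
l(K, p) = -31 - K
1/(l(z(-4), -186)/(-35535/30518 + 46024/(-48209)) + 88891) = 1/((-31 - 1*(-8))/(-35535/30518 + 46024/(-48209)) + 88891) = 1/((-31 + 8)/(-35535*1/30518 + 46024*(-1/48209)) + 88891) = 1/(-23/(-35535/30518 - 46024/48209) + 88891) = 1/(-23/(-3117667247/1471242262) + 88891) = 1/(-23*(-1471242262/3117667247) + 88891) = 1/(33838572026/3117667247 + 88891) = 1/(277166397825103/3117667247) = 3117667247/277166397825103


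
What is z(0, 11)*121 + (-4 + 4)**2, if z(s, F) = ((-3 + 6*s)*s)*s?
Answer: 0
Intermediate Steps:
z(s, F) = s**2*(-3 + 6*s) (z(s, F) = (s*(-3 + 6*s))*s = s**2*(-3 + 6*s))
z(0, 11)*121 + (-4 + 4)**2 = (0**2*(-3 + 6*0))*121 + (-4 + 4)**2 = (0*(-3 + 0))*121 + 0**2 = (0*(-3))*121 + 0 = 0*121 + 0 = 0 + 0 = 0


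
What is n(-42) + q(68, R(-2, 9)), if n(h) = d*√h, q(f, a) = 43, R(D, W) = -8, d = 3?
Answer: 43 + 3*I*√42 ≈ 43.0 + 19.442*I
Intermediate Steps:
n(h) = 3*√h
n(-42) + q(68, R(-2, 9)) = 3*√(-42) + 43 = 3*(I*√42) + 43 = 3*I*√42 + 43 = 43 + 3*I*√42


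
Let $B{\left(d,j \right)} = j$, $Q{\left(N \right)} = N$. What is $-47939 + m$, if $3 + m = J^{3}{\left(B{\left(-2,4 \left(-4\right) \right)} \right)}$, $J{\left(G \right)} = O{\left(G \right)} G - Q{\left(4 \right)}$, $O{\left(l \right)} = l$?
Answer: $15955066$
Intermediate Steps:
$J{\left(G \right)} = -4 + G^{2}$ ($J{\left(G \right)} = G G - 4 = G^{2} - 4 = -4 + G^{2}$)
$m = 16003005$ ($m = -3 + \left(-4 + \left(4 \left(-4\right)\right)^{2}\right)^{3} = -3 + \left(-4 + \left(-16\right)^{2}\right)^{3} = -3 + \left(-4 + 256\right)^{3} = -3 + 252^{3} = -3 + 16003008 = 16003005$)
$-47939 + m = -47939 + 16003005 = 15955066$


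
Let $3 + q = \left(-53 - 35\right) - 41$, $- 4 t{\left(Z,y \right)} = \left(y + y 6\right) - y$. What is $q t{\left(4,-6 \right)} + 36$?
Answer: $-1152$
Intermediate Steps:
$t{\left(Z,y \right)} = - \frac{3 y}{2}$ ($t{\left(Z,y \right)} = - \frac{\left(y + y 6\right) - y}{4} = - \frac{\left(y + 6 y\right) - y}{4} = - \frac{7 y - y}{4} = - \frac{6 y}{4} = - \frac{3 y}{2}$)
$q = -132$ ($q = -3 - 129 = -132$)
$q t{\left(4,-6 \right)} + 36 = - 132 \left(\left(- \frac{3}{2}\right) \left(-6\right)\right) + 36 = \left(-132\right) 9 + 36 = -1188 + 36 = -1152$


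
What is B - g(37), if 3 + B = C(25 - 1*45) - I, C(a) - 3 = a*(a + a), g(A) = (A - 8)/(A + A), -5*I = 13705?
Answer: 262005/74 ≈ 3540.6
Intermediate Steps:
I = -2741 (I = -⅕*13705 = -2741)
g(A) = (-8 + A)/(2*A) (g(A) = (-8 + A)/((2*A)) = (-8 + A)*(1/(2*A)) = (-8 + A)/(2*A))
C(a) = 3 + 2*a² (C(a) = 3 + a*(a + a) = 3 + a*(2*a) = 3 + 2*a²)
B = 3541 (B = -3 + ((3 + 2*(25 - 1*45)²) - 1*(-2741)) = -3 + ((3 + 2*(25 - 45)²) + 2741) = -3 + ((3 + 2*(-20)²) + 2741) = -3 + ((3 + 2*400) + 2741) = -3 + ((3 + 800) + 2741) = -3 + (803 + 2741) = -3 + 3544 = 3541)
B - g(37) = 3541 - (-8 + 37)/(2*37) = 3541 - 29/(2*37) = 3541 - 1*29/74 = 3541 - 29/74 = 262005/74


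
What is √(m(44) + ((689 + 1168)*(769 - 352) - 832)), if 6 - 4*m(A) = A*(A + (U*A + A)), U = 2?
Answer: √3086410/2 ≈ 878.41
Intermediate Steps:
m(A) = 3/2 - A² (m(A) = 3/2 - A*(A + (2*A + A))/4 = 3/2 - A*(A + 3*A)/4 = 3/2 - A*4*A/4 = 3/2 - A²)
√(m(44) + ((689 + 1168)*(769 - 352) - 832)) = √((3/2 - 1*44²) + ((689 + 1168)*(769 - 352) - 832)) = √((3/2 - 1*1936) + (1857*417 - 832)) = √((3/2 - 1936) + (774369 - 832)) = √(-3869/2 + 773537) = √(1543205/2) = √3086410/2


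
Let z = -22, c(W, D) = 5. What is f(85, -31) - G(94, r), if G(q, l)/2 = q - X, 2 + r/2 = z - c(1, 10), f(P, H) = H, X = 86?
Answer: -47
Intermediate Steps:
r = -58 (r = -4 + 2*(-22 - 1*5) = -4 + 2*(-22 - 5) = -4 + 2*(-27) = -4 - 54 = -58)
G(q, l) = -172 + 2*q (G(q, l) = 2*(q - 1*86) = 2*(q - 86) = 2*(-86 + q) = -172 + 2*q)
f(85, -31) - G(94, r) = -31 - (-172 + 2*94) = -31 - (-172 + 188) = -31 - 1*16 = -31 - 16 = -47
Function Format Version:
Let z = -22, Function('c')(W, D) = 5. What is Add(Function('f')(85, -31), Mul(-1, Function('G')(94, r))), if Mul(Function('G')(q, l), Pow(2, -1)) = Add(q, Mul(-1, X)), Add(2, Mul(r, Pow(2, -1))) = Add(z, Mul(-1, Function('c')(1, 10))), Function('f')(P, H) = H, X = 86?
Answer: -47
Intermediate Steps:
r = -58 (r = Add(-4, Mul(2, Add(-22, Mul(-1, 5)))) = Add(-4, Mul(2, Add(-22, -5))) = Add(-4, Mul(2, -27)) = Add(-4, -54) = -58)
Function('G')(q, l) = Add(-172, Mul(2, q)) (Function('G')(q, l) = Mul(2, Add(q, Mul(-1, 86))) = Mul(2, Add(q, -86)) = Mul(2, Add(-86, q)) = Add(-172, Mul(2, q)))
Add(Function('f')(85, -31), Mul(-1, Function('G')(94, r))) = Add(-31, Mul(-1, Add(-172, Mul(2, 94)))) = Add(-31, Mul(-1, Add(-172, 188))) = Add(-31, Mul(-1, 16)) = Add(-31, -16) = -47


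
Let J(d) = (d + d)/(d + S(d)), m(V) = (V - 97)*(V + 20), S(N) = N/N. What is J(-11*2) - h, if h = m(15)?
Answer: 60314/21 ≈ 2872.1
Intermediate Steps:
S(N) = 1
m(V) = (-97 + V)*(20 + V)
J(d) = 2*d/(1 + d) (J(d) = (d + d)/(d + 1) = (2*d)/(1 + d) = 2*d/(1 + d))
h = -2870 (h = -1940 + 15**2 - 77*15 = -1940 + 225 - 1155 = -2870)
J(-11*2) - h = 2*(-11*2)/(1 - 11*2) - 1*(-2870) = 2*(-22)/(1 - 22) + 2870 = 2*(-22)/(-21) + 2870 = 2*(-22)*(-1/21) + 2870 = 44/21 + 2870 = 60314/21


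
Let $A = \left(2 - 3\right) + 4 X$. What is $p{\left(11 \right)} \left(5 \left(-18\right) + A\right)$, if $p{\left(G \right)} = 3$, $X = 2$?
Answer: $-249$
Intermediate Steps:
$A = 7$ ($A = \left(2 - 3\right) + 4 \cdot 2 = -1 + 8 = 7$)
$p{\left(11 \right)} \left(5 \left(-18\right) + A\right) = 3 \left(5 \left(-18\right) + 7\right) = 3 \left(-90 + 7\right) = 3 \left(-83\right) = -249$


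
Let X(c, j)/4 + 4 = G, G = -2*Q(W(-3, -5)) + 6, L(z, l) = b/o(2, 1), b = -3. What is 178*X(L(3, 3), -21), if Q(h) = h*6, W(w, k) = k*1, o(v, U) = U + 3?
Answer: 44144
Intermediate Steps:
o(v, U) = 3 + U
W(w, k) = k
L(z, l) = -3/4 (L(z, l) = -3/(3 + 1) = -3/4)
Q(h) = 6*h
G = 66 (G = -12*(-5) + 6 = -2*(-30) + 6 = 60 + 6 = 66)
X(c, j) = 248 (X(c, j) = -16 + 4*66 = -16 + 264 = 248)
178*X(L(3, 3), -21) = 178*248 = 44144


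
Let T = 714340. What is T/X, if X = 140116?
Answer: 178585/35029 ≈ 5.0982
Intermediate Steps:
T/X = 714340/140116 = 714340*(1/140116) = 178585/35029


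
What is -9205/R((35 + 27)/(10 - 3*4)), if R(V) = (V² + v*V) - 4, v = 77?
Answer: 1841/286 ≈ 6.4371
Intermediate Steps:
R(V) = -4 + V² + 77*V (R(V) = (V² + 77*V) - 4 = -4 + V² + 77*V)
-9205/R((35 + 27)/(10 - 3*4)) = -9205/(-4 + ((35 + 27)/(10 - 3*4))² + 77*((35 + 27)/(10 - 3*4))) = -9205/(-4 + (62/(10 - 12))² + 77*(62/(10 - 12))) = -9205/(-4 + (62/(-2))² + 77*(62/(-2))) = -9205/(-4 + (62*(-½))² + 77*(62*(-½))) = -9205/(-4 + (-31)² + 77*(-31)) = -9205/(-4 + 961 - 2387) = -9205/(-1430) = -9205*(-1/1430) = 1841/286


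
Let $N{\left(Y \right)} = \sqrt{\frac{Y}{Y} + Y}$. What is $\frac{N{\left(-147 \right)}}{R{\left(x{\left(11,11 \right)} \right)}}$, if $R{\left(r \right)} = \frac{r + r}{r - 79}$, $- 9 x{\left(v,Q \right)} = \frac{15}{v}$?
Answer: $\frac{1306 i \sqrt{146}}{5} \approx 3156.1 i$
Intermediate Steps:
$x{\left(v,Q \right)} = - \frac{5}{3 v}$ ($x{\left(v,Q \right)} = - \frac{15 \frac{1}{v}}{9} = - \frac{5}{3 v}$)
$R{\left(r \right)} = \frac{2 r}{-79 + r}$
$N{\left(Y \right)} = \sqrt{1 + Y}$
$\frac{N{\left(-147 \right)}}{R{\left(x{\left(11,11 \right)} \right)}} = \frac{\sqrt{1 - 147}}{2 \left(- \frac{5}{3 \cdot 11}\right) \frac{1}{-79 - \frac{5}{3 \cdot 11}}} = \frac{\sqrt{-146}}{2 \left(\left(- \frac{5}{3}\right) \frac{1}{11}\right) \frac{1}{-79 - \frac{5}{33}}} = \frac{i \sqrt{146}}{2 \left(- \frac{5}{33}\right) \frac{1}{-79 - \frac{5}{33}}} = \frac{i \sqrt{146}}{2 \left(- \frac{5}{33}\right) \frac{1}{- \frac{2612}{33}}} = \frac{i \sqrt{146}}{2 \left(- \frac{5}{33}\right) \left(- \frac{33}{2612}\right)} = \frac{i \sqrt{146}}{\frac{5}{1306}} = i \sqrt{146} \cdot \frac{1306}{5} = \frac{1306 i \sqrt{146}}{5}$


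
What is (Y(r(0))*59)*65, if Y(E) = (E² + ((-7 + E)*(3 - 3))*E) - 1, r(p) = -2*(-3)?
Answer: 134225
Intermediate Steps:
r(p) = 6
Y(E) = -1 + E² (Y(E) = (E² + ((-7 + E)*0)*E) - 1 = (E² + 0*E) - 1 = (E² + 0) - 1 = E² - 1 = -1 + E²)
(Y(r(0))*59)*65 = ((-1 + 6²)*59)*65 = ((-1 + 36)*59)*65 = (35*59)*65 = 2065*65 = 134225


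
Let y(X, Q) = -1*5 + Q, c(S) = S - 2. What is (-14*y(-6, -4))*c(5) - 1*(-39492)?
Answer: 39870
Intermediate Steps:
c(S) = -2 + S
y(X, Q) = -5 + Q
(-14*y(-6, -4))*c(5) - 1*(-39492) = (-14*(-5 - 4))*(-2 + 5) - 1*(-39492) = -14*(-9)*3 + 39492 = 126*3 + 39492 = 378 + 39492 = 39870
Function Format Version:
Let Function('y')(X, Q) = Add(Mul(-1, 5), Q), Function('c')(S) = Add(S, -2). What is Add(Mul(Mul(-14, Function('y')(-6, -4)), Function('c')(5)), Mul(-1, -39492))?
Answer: 39870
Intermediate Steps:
Function('c')(S) = Add(-2, S)
Function('y')(X, Q) = Add(-5, Q)
Add(Mul(Mul(-14, Function('y')(-6, -4)), Function('c')(5)), Mul(-1, -39492)) = Add(Mul(Mul(-14, Add(-5, -4)), Add(-2, 5)), Mul(-1, -39492)) = Add(Mul(Mul(-14, -9), 3), 39492) = Add(Mul(126, 3), 39492) = Add(378, 39492) = 39870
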